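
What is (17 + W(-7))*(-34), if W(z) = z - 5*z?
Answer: -1530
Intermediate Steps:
W(z) = -4*z
(17 + W(-7))*(-34) = (17 - 4*(-7))*(-34) = (17 + 28)*(-34) = 45*(-34) = -1530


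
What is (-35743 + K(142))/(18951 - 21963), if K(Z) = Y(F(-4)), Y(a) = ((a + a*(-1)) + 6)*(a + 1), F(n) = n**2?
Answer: 35641/3012 ≈ 11.833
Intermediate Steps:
Y(a) = 6 + 6*a (Y(a) = ((a - a) + 6)*(1 + a) = (0 + 6)*(1 + a) = 6*(1 + a) = 6 + 6*a)
K(Z) = 102 (K(Z) = 6 + 6*(-4)**2 = 6 + 6*16 = 6 + 96 = 102)
(-35743 + K(142))/(18951 - 21963) = (-35743 + 102)/(18951 - 21963) = -35641/(-3012) = -35641*(-1/3012) = 35641/3012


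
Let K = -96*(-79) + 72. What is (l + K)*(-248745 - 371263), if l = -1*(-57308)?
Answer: -40278199712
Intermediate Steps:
l = 57308
K = 7656 (K = 7584 + 72 = 7656)
(l + K)*(-248745 - 371263) = (57308 + 7656)*(-248745 - 371263) = 64964*(-620008) = -40278199712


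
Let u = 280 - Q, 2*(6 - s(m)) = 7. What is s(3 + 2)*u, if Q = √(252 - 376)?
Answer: 700 - 5*I*√31 ≈ 700.0 - 27.839*I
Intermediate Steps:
Q = 2*I*√31 (Q = √(-124) = 2*I*√31 ≈ 11.136*I)
s(m) = 5/2 (s(m) = 6 - ½*7 = 6 - 7/2 = 5/2)
u = 280 - 2*I*√31 ≈ 280.0 - 11.136*I
s(3 + 2)*u = 5*(280 - 2*I*√31)/2 = 700 - 5*I*√31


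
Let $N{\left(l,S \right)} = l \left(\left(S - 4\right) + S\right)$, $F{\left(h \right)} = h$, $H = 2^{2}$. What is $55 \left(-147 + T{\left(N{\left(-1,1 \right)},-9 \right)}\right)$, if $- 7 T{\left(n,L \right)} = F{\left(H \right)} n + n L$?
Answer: $- \frac{56045}{7} \approx -8006.4$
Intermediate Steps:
$H = 4$
$N{\left(l,S \right)} = l \left(-4 + 2 S\right)$ ($N{\left(l,S \right)} = l \left(\left(-4 + S\right) + S\right) = l \left(-4 + 2 S\right)$)
$T{\left(n,L \right)} = - \frac{4 n}{7} - \frac{L n}{7}$ ($T{\left(n,L \right)} = - \frac{4 n + n L}{7} = - \frac{4 n + L n}{7} = - \frac{4 n}{7} - \frac{L n}{7}$)
$55 \left(-147 + T{\left(N{\left(-1,1 \right)},-9 \right)}\right) = 55 \left(-147 - \frac{2 \left(-1\right) \left(-2 + 1\right) \left(4 - 9\right)}{7}\right) = 55 \left(-147 - \frac{1}{7} \cdot 2 \left(-1\right) \left(-1\right) \left(-5\right)\right) = 55 \left(-147 - \frac{2}{7} \left(-5\right)\right) = 55 \left(-147 + \frac{10}{7}\right) = 55 \left(- \frac{1019}{7}\right) = - \frac{56045}{7}$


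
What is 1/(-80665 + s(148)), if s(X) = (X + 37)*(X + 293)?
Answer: 1/920 ≈ 0.0010870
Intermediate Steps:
s(X) = (37 + X)*(293 + X)
1/(-80665 + s(148)) = 1/(-80665 + (10841 + 148² + 330*148)) = 1/(-80665 + (10841 + 21904 + 48840)) = 1/(-80665 + 81585) = 1/920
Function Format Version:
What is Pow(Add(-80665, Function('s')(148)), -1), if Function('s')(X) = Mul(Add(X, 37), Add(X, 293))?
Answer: Rational(1, 920) ≈ 0.0010870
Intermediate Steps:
Function('s')(X) = Mul(Add(37, X), Add(293, X))
Pow(Add(-80665, Function('s')(148)), -1) = Pow(Add(-80665, Add(10841, Pow(148, 2), Mul(330, 148))), -1) = Pow(Add(-80665, Add(10841, 21904, 48840)), -1) = Pow(Add(-80665, 81585), -1) = Pow(920, -1) = Rational(1, 920)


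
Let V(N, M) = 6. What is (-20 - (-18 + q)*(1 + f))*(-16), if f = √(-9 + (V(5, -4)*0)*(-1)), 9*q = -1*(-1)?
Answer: 304/9 - 2576*I/3 ≈ 33.778 - 858.67*I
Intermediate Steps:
q = ⅑ (q = (-1*(-1))/9 = (⅑)*1 = ⅑ ≈ 0.11111)
f = 3*I (f = √(-9 + (6*0)*(-1)) = √(-9 + 0*(-1)) = √(-9 + 0) = √(-9) = 3*I ≈ 3.0*I)
(-20 - (-18 + q)*(1 + f))*(-16) = (-20 - (-18 + ⅑)*(1 + 3*I))*(-16) = (-20 - (-161)*(1 + 3*I)/9)*(-16) = (-20 - (-161/9 - 161*I/3))*(-16) = (-20 + (161/9 + 161*I/3))*(-16) = (-19/9 + 161*I/3)*(-16) = 304/9 - 2576*I/3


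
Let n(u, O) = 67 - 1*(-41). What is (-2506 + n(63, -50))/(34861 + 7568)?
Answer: -2398/42429 ≈ -0.056518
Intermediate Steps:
n(u, O) = 108 (n(u, O) = 67 + 41 = 108)
(-2506 + n(63, -50))/(34861 + 7568) = (-2506 + 108)/(34861 + 7568) = -2398/42429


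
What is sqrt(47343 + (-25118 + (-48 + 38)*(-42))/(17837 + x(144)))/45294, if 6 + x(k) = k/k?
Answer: sqrt(940856083131)/201920652 ≈ 0.0048038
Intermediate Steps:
x(k) = -5 (x(k) = -6 + k/k = -6 + 1 = -5)
sqrt(47343 + (-25118 + (-48 + 38)*(-42))/(17837 + x(144)))/45294 = sqrt(47343 + (-25118 + (-48 + 38)*(-42))/(17837 - 5))/45294 = sqrt(47343 + (-25118 - 10*(-42))/17832)*(1/45294) = sqrt(47343 + (-25118 + 420)*(1/17832))*(1/45294) = sqrt(47343 - 24698*1/17832)*(1/45294) = sqrt(47343 - 12349/8916)*(1/45294) = sqrt(422097839/8916)*(1/45294) = (sqrt(940856083131)/4458)*(1/45294) = sqrt(940856083131)/201920652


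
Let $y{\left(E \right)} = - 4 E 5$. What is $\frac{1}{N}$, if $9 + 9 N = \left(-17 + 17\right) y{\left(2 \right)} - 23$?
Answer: $- \frac{9}{32} \approx -0.28125$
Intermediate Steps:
$y{\left(E \right)} = - 20 E$
$N = - \frac{32}{9}$ ($N = -1 + \frac{\left(-17 + 17\right) \left(\left(-20\right) 2\right) - 23}{9} = -1 + \frac{0 \left(-40\right) - 23}{9} = -1 + \frac{0 - 23}{9} = -1 + \frac{1}{9} \left(-23\right) = -1 - \frac{23}{9} = - \frac{32}{9} \approx -3.5556$)
$\frac{1}{N} = \frac{1}{- \frac{32}{9}} = - \frac{9}{32}$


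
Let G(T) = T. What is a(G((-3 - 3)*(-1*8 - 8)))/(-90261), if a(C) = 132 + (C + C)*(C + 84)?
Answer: -11564/30087 ≈ -0.38435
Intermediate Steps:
a(C) = 132 + 2*C*(84 + C) (a(C) = 132 + (2*C)*(84 + C) = 132 + 2*C*(84 + C))
a(G((-3 - 3)*(-1*8 - 8)))/(-90261) = (132 + 2*((-3 - 3)*(-1*8 - 8))**2 + 168*((-3 - 3)*(-1*8 - 8)))/(-90261) = (132 + 2*(-6*(-8 - 8))**2 + 168*(-6*(-8 - 8)))*(-1/90261) = (132 + 2*(-6*(-16))**2 + 168*(-6*(-16)))*(-1/90261) = (132 + 2*96**2 + 168*96)*(-1/90261) = (132 + 2*9216 + 16128)*(-1/90261) = (132 + 18432 + 16128)*(-1/90261) = 34692*(-1/90261) = -11564/30087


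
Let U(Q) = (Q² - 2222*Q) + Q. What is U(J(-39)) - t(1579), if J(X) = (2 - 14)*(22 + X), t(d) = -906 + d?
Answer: -412141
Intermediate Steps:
J(X) = -264 - 12*X (J(X) = -12*(22 + X) = -264 - 12*X)
U(Q) = Q² - 2221*Q
U(J(-39)) - t(1579) = (-264 - 12*(-39))*(-2221 + (-264 - 12*(-39))) - (-906 + 1579) = (-264 + 468)*(-2221 + (-264 + 468)) - 1*673 = 204*(-2221 + 204) - 673 = 204*(-2017) - 673 = -411468 - 673 = -412141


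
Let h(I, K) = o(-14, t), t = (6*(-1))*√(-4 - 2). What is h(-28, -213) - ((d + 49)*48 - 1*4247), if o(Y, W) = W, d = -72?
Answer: 5351 - 6*I*√6 ≈ 5351.0 - 14.697*I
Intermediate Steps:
t = -6*I*√6 ≈ -14.697*I
h(I, K) = -6*I*√6
h(-28, -213) - ((d + 49)*48 - 1*4247) = -6*I*√6 - ((-72 + 49)*48 - 1*4247) = -6*I*√6 - (-23*48 - 4247) = -6*I*√6 - (-1104 - 4247) = -6*I*√6 - 1*(-5351) = -6*I*√6 + 5351 = 5351 - 6*I*√6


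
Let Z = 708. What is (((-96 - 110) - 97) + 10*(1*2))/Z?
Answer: -283/708 ≈ -0.39972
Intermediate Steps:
(((-96 - 110) - 97) + 10*(1*2))/Z = (((-96 - 110) - 97) + 10*(1*2))/708 = ((-206 - 97) + 10*2)*(1/708) = (-303 + 20)*(1/708) = -283*1/708 = -283/708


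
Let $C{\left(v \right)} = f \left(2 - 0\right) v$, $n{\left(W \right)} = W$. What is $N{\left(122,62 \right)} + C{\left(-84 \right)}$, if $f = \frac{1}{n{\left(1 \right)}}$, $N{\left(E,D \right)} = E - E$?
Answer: $-168$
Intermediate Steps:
$N{\left(E,D \right)} = 0$
$f = 1$ ($f = 1^{-1} = 1$)
$C{\left(v \right)} = 2 v$ ($C{\left(v \right)} = 1 \left(2 - 0\right) v = 1 \left(2 + 0\right) v = 1 \cdot 2 v = 2 v$)
$N{\left(122,62 \right)} + C{\left(-84 \right)} = 0 + 2 \left(-84\right) = 0 - 168 = -168$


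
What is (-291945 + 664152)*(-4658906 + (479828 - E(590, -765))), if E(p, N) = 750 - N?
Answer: -1556045978751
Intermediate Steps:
(-291945 + 664152)*(-4658906 + (479828 - E(590, -765))) = (-291945 + 664152)*(-4658906 + (479828 - (750 - 1*(-765)))) = 372207*(-4658906 + (479828 - (750 + 765))) = 372207*(-4658906 + (479828 - 1*1515)) = 372207*(-4658906 + (479828 - 1515)) = 372207*(-4658906 + 478313) = 372207*(-4180593) = -1556045978751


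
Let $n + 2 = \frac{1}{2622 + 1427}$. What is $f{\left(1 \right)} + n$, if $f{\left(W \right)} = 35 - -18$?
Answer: $\frac{206500}{4049} \approx 51.0$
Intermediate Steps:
$f{\left(W \right)} = 53$ ($f{\left(W \right)} = 35 + 18 = 53$)
$n = - \frac{8097}{4049}$ ($n = -2 + \frac{1}{2622 + 1427} = -2 + \frac{1}{4049} = - \frac{8097}{4049} \approx -1.9998$)
$f{\left(1 \right)} + n = 53 - \frac{8097}{4049} = \frac{206500}{4049}$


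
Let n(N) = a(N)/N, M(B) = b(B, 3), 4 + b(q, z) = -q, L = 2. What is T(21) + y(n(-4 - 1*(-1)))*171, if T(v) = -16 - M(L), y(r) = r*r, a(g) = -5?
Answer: 465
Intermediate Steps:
b(q, z) = -4 - q
M(B) = -4 - B
n(N) = -5/N
y(r) = r²
T(v) = -10 (T(v) = -16 - (-4 - 1*2) = -16 - (-4 - 2) = -16 - 1*(-6) = -16 + 6 = -10)
T(21) + y(n(-4 - 1*(-1)))*171 = -10 + (-5/(-4 - 1*(-1)))²*171 = -10 + (-5/(-4 + 1))²*171 = -10 + (-5/(-3))²*171 = -10 + (-5*(-⅓))²*171 = -10 + (5/3)²*171 = -10 + (25/9)*171 = -10 + 475 = 465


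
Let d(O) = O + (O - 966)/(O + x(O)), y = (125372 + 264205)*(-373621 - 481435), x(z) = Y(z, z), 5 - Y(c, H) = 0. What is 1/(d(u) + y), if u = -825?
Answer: -820/273150324750549 ≈ -3.0020e-12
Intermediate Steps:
Y(c, H) = 5 (Y(c, H) = 5 - 1*0 = 5 + 0 = 5)
x(z) = 5
y = -333110151312 (y = 389577*(-855056) = -333110151312)
d(O) = O + (-966 + O)/(5 + O) (d(O) = O + (O - 966)/(O + 5) = O + (-966 + O)/(5 + O))
1/(d(u) + y) = 1/((-966 + (-825)² + 6*(-825))/(5 - 825) - 333110151312) = 1/((-966 + 680625 - 4950)/(-820) - 333110151312) = 1/(-1/820*674709 - 333110151312) = 1/(-674709/820 - 333110151312) = 1/(-273150324750549/820) = -820/273150324750549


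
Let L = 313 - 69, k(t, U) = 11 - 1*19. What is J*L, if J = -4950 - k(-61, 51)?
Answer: -1205848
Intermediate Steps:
k(t, U) = -8 (k(t, U) = 11 - 19 = -8)
L = 244
J = -4942 (J = -4950 - 1*(-8) = -4950 + 8 = -4942)
J*L = -4942*244 = -1205848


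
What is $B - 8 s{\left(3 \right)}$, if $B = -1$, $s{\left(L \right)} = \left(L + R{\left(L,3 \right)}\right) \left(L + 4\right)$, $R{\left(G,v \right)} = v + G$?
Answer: $-505$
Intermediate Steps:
$R{\left(G,v \right)} = G + v$
$s{\left(L \right)} = \left(3 + 2 L\right) \left(4 + L\right)$ ($s{\left(L \right)} = \left(L + \left(L + 3\right)\right) \left(L + 4\right) = \left(L + \left(3 + L\right)\right) \left(4 + L\right) = \left(3 + 2 L\right) \left(4 + L\right)$)
$B - 8 s{\left(3 \right)} = -1 - 8 \left(12 + 2 \cdot 3^{2} + 11 \cdot 3\right) = -1 - 8 \left(12 + 2 \cdot 9 + 33\right) = -1 - 8 \left(12 + 18 + 33\right) = -1 - 504 = -505$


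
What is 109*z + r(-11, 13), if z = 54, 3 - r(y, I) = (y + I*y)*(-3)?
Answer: 5427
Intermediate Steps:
r(y, I) = 3 + 3*y + 3*I*y (r(y, I) = 3 - (y + I*y)*(-3) = 3 - (-3*y - 3*I*y) = 3 + (3*y + 3*I*y) = 3 + 3*y + 3*I*y)
109*z + r(-11, 13) = 109*54 + (3 + 3*(-11) + 3*13*(-11)) = 5886 + (3 - 33 - 429) = 5886 - 459 = 5427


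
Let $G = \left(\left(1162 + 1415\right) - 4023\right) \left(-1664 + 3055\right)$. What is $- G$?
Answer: $2011386$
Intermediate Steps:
$G = -2011386$ ($G = \left(2577 - 4023\right) 1391 = \left(-1446\right) 1391 = -2011386$)
$- G = \left(-1\right) \left(-2011386\right) = 2011386$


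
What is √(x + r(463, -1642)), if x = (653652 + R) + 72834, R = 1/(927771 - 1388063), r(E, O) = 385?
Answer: √38500308050227163/230146 ≈ 852.57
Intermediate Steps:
R = -1/460292 (R = 1/(-460292) = -1/460292 ≈ -2.1725e-6)
x = 334395693911/460292 (x = (653652 - 1/460292) + 72834 = 300870786383/460292 + 72834 = 334395693911/460292 ≈ 7.2649e+5)
√(x + r(463, -1642)) = √(334395693911/460292 + 385) = √(334572906331/460292) = √38500308050227163/230146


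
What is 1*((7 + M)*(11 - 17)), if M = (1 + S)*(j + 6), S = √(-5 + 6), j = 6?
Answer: -186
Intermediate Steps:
S = 1 (S = √1 = 1)
M = 24 (M = (1 + 1)*(6 + 6) = 2*12 = 24)
1*((7 + M)*(11 - 17)) = 1*((7 + 24)*(11 - 17)) = 1*(31*(-6)) = 1*(-186) = -186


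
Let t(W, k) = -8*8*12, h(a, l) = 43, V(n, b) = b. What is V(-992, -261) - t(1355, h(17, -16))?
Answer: 507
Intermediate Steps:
t(W, k) = -768 (t(W, k) = -64*12 = -768)
V(-992, -261) - t(1355, h(17, -16)) = -261 - 1*(-768) = -261 + 768 = 507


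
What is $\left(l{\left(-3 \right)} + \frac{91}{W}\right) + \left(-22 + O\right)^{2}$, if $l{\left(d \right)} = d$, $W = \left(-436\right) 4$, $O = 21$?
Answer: $- \frac{3579}{1744} \approx -2.0522$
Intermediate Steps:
$W = -1744$
$\left(l{\left(-3 \right)} + \frac{91}{W}\right) + \left(-22 + O\right)^{2} = \left(-3 + \frac{91}{-1744}\right) + \left(-22 + 21\right)^{2} = \left(-3 + 91 \left(- \frac{1}{1744}\right)\right) + \left(-1\right)^{2} = \left(-3 - \frac{91}{1744}\right) + 1 = - \frac{5323}{1744} + 1 = - \frac{3579}{1744}$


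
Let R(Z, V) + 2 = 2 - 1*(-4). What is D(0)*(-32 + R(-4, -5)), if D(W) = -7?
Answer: 196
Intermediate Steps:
R(Z, V) = 4 (R(Z, V) = -2 + (2 - 1*(-4)) = -2 + (2 + 4) = -2 + 6 = 4)
D(0)*(-32 + R(-4, -5)) = -7*(-32 + 4) = -7*(-28) = 196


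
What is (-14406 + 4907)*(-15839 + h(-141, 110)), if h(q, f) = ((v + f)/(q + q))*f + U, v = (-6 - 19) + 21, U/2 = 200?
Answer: 20733742771/141 ≈ 1.4705e+8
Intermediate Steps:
U = 400 (U = 2*200 = 400)
v = -4 (v = -25 + 21 = -4)
h(q, f) = 400 + f*(-4 + f)/(2*q) (h(q, f) = ((-4 + f)/(q + q))*f + 400 = ((-4 + f)/((2*q)))*f + 400 = ((-4 + f)*(1/(2*q)))*f + 400 = ((-4 + f)/(2*q))*f + 400 = f*(-4 + f)/(2*q) + 400 = 400 + f*(-4 + f)/(2*q))
(-14406 + 4907)*(-15839 + h(-141, 110)) = (-14406 + 4907)*(-15839 + (½)*(110² - 4*110 + 800*(-141))/(-141)) = -9499*(-15839 + (½)*(-1/141)*(12100 - 440 - 112800)) = -9499*(-15839 + (½)*(-1/141)*(-101140)) = -9499*(-15839 + 50570/141) = -9499*(-2182729/141) = 20733742771/141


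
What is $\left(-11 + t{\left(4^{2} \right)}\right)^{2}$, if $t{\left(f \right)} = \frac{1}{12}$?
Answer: $\frac{17161}{144} \approx 119.17$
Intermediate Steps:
$t{\left(f \right)} = \frac{1}{12}$
$\left(-11 + t{\left(4^{2} \right)}\right)^{2} = \left(-11 + \frac{1}{12}\right)^{2} = \left(- \frac{131}{12}\right)^{2} = \frac{17161}{144}$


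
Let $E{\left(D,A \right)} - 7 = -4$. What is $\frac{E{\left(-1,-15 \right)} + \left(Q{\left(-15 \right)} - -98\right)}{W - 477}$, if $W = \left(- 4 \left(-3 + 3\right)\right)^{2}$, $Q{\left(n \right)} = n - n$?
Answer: $- \frac{101}{477} \approx -0.21174$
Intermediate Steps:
$E{\left(D,A \right)} = 3$ ($E{\left(D,A \right)} = 7 - 4 = 3$)
$Q{\left(n \right)} = 0$
$W = 0$ ($W = \left(\left(-4\right) 0\right)^{2} = 0^{2} = 0$)
$\frac{E{\left(-1,-15 \right)} + \left(Q{\left(-15 \right)} - -98\right)}{W - 477} = \frac{3 + \left(0 - -98\right)}{0 - 477} = \frac{3 + \left(0 + 98\right)}{-477} = \left(3 + 98\right) \left(- \frac{1}{477}\right) = 101 \left(- \frac{1}{477}\right) = - \frac{101}{477}$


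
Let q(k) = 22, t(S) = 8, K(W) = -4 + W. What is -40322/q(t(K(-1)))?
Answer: -20161/11 ≈ -1832.8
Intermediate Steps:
-40322/q(t(K(-1))) = -40322/22 = -40322*1/22 = -20161/11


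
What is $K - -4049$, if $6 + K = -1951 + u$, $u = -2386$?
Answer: $-294$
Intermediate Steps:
$K = -4343$ ($K = -6 - 4337 = -4343$)
$K - -4049 = -4343 - -4049 = -4343 + 4049 = -294$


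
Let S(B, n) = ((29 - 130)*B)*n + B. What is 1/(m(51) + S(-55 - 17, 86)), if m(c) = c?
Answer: 1/625371 ≈ 1.5990e-6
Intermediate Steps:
S(B, n) = B - 101*B*n (S(B, n) = (-101*B)*n + B = -101*B*n + B = B - 101*B*n)
1/(m(51) + S(-55 - 17, 86)) = 1/(51 + (-55 - 17)*(1 - 101*86)) = 1/(51 - 72*(1 - 8686)) = 1/(51 - 72*(-8685)) = 1/(51 + 625320) = 1/625371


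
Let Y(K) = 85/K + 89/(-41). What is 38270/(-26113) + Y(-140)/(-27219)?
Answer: -398585060961/271987889852 ≈ -1.4655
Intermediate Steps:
Y(K) = -89/41 + 85/K (Y(K) = 85/K + 89*(-1/41) = 85/K - 89/41 = -89/41 + 85/K)
38270/(-26113) + Y(-140)/(-27219) = 38270/(-26113) + (-89/41 + 85/(-140))/(-27219) = 38270*(-1/26113) + (-89/41 + 85*(-1/140))*(-1/27219) = -38270/26113 + (-89/41 - 17/28)*(-1/27219) = -38270/26113 - 3189/1148*(-1/27219) = -38270/26113 + 1063/10415804 = -398585060961/271987889852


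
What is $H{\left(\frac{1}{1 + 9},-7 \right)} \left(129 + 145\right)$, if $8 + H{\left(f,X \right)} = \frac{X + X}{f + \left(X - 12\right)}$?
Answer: $- \frac{53704}{27} \approx -1989.0$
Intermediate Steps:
$H{\left(f,X \right)} = -8 + \frac{2 X}{-12 + X + f}$ ($H{\left(f,X \right)} = -8 + \frac{X + X}{f + \left(X - 12\right)} = -8 + \frac{2 X}{f + \left(-12 + X\right)} = -8 + \frac{2 X}{-12 + X + f}$)
$H{\left(\frac{1}{1 + 9},-7 \right)} \left(129 + 145\right) = \frac{2 \left(48 - \frac{4}{1 + 9} - -21\right)}{-12 - 7 + \frac{1}{1 + 9}} \left(129 + 145\right) = \frac{2 \left(48 - \frac{4}{10} + 21\right)}{-12 - 7 + \frac{1}{10}} \cdot 274 = \frac{2 \left(48 - \frac{2}{5} + 21\right)}{-12 - 7 + \frac{1}{10}} \cdot 274 = \frac{2 \left(48 - \frac{2}{5} + 21\right)}{- \frac{189}{10}} \cdot 274 = 2 \left(- \frac{10}{189}\right) \frac{343}{5} \cdot 274 = \left(- \frac{196}{27}\right) 274 = - \frac{53704}{27}$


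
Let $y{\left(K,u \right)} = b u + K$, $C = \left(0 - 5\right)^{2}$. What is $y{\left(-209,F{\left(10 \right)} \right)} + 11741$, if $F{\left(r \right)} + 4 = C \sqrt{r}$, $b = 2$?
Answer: $11524 + 50 \sqrt{10} \approx 11682.0$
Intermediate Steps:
$C = 25$ ($C = \left(-5\right)^{2} = 25$)
$F{\left(r \right)} = -4 + 25 \sqrt{r}$
$y{\left(K,u \right)} = K + 2 u$ ($y{\left(K,u \right)} = 2 u + K = K + 2 u$)
$y{\left(-209,F{\left(10 \right)} \right)} + 11741 = \left(-209 + 2 \left(-4 + 25 \sqrt{10}\right)\right) + 11741 = \left(-209 - \left(8 - 50 \sqrt{10}\right)\right) + 11741 = \left(-217 + 50 \sqrt{10}\right) + 11741 = 11524 + 50 \sqrt{10}$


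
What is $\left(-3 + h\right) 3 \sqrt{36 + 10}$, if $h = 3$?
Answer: $0$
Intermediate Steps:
$\left(-3 + h\right) 3 \sqrt{36 + 10} = \left(-3 + 3\right) 3 \sqrt{36 + 10} = 0 \cdot 3 \sqrt{46} = 0 \sqrt{46} = 0$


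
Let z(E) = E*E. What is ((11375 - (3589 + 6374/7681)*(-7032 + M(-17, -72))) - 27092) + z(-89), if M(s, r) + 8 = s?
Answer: 194526188455/7681 ≈ 2.5326e+7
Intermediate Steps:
z(E) = E²
M(s, r) = -8 + s
((11375 - (3589 + 6374/7681)*(-7032 + M(-17, -72))) - 27092) + z(-89) = ((11375 - (3589 + 6374/7681)*(-7032 + (-8 - 17))) - 27092) + (-89)² = ((11375 - (3589 + 6374*(1/7681))*(-7032 - 25)) - 27092) + 7921 = ((11375 - (3589 + 6374/7681)*(-7057)) - 27092) + 7921 = ((11375 - 27573483*(-7057)/7681) - 27092) + 7921 = ((11375 - 1*(-194586069531/7681)) - 27092) + 7921 = ((11375 + 194586069531/7681) - 27092) + 7921 = (194673440906/7681 - 27092) + 7921 = 194465347254/7681 + 7921 = 194526188455/7681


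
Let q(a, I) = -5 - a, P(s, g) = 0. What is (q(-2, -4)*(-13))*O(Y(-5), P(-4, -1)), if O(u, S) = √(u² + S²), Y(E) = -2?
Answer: 78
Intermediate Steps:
O(u, S) = √(S² + u²)
(q(-2, -4)*(-13))*O(Y(-5), P(-4, -1)) = ((-5 - 1*(-2))*(-13))*√(0² + (-2)²) = ((-5 + 2)*(-13))*√(0 + 4) = (-3*(-13))*√4 = 39*2 = 78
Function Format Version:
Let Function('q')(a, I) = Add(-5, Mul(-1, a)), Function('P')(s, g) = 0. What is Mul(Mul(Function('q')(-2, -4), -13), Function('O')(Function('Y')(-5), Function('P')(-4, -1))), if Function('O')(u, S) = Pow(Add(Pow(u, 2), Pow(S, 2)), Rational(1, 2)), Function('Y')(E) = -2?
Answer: 78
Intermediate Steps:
Function('O')(u, S) = Pow(Add(Pow(S, 2), Pow(u, 2)), Rational(1, 2))
Mul(Mul(Function('q')(-2, -4), -13), Function('O')(Function('Y')(-5), Function('P')(-4, -1))) = Mul(Mul(Add(-5, Mul(-1, -2)), -13), Pow(Add(Pow(0, 2), Pow(-2, 2)), Rational(1, 2))) = Mul(Mul(Add(-5, 2), -13), Pow(Add(0, 4), Rational(1, 2))) = Mul(Mul(-3, -13), Pow(4, Rational(1, 2))) = Mul(39, 2) = 78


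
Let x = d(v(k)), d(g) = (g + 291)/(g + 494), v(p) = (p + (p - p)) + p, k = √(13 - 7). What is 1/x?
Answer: 47910/28219 - 406*√6/84657 ≈ 1.6860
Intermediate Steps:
k = √6 ≈ 2.4495
v(p) = 2*p (v(p) = (p + 0) + p = p + p = 2*p)
d(g) = (291 + g)/(494 + g)
x = (291 + 2*√6)/(494 + 2*√6) ≈ 0.59310
1/x = 1/(71865/122006 + 203*√6/122006)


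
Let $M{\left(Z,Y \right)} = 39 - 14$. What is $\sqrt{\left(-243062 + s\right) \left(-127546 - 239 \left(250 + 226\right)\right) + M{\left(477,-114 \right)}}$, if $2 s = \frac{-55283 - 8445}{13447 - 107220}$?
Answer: $\frac{\sqrt{515759694898946101285}}{93773} \approx 2.4218 \cdot 10^{5}$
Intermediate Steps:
$M{\left(Z,Y \right)} = 25$ ($M{\left(Z,Y \right)} = 39 - 14 = 25$)
$s = \frac{31864}{93773}$ ($s = \frac{\left(-55283 - 8445\right) \frac{1}{13447 - 107220}}{2} = \frac{\left(-63728\right) \frac{1}{-93773}}{2} = \frac{\left(-63728\right) \left(- \frac{1}{93773}\right)}{2} = \frac{1}{2} \cdot \frac{63728}{93773} = \frac{31864}{93773} \approx 0.3398$)
$\sqrt{\left(-243062 + s\right) \left(-127546 - 239 \left(250 + 226\right)\right) + M{\left(477,-114 \right)}} = \sqrt{\left(-243062 + \frac{31864}{93773}\right) \left(-127546 - 239 \left(250 + 226\right)\right) + 25} = \sqrt{- \frac{22792621062 \left(-127546 - 113764\right)}{93773} + 25} = \sqrt{\left(- \frac{22792621062}{93773}\right) \left(-241310\right) + 25} = \sqrt{\frac{5500087388471220}{93773} + 25} = \sqrt{\frac{5500087390815545}{93773}} = \frac{\sqrt{515759694898946101285}}{93773}$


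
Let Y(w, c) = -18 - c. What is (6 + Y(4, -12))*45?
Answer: 0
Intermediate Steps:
(6 + Y(4, -12))*45 = (6 + (-18 - 1*(-12)))*45 = (6 + (-18 + 12))*45 = (6 - 6)*45 = 0*45 = 0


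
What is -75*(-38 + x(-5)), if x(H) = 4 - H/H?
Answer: 2625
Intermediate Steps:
x(H) = 3 (x(H) = 4 - 1*1 = 4 - 1 = 3)
-75*(-38 + x(-5)) = -75*(-38 + 3) = -75*(-35) = 2625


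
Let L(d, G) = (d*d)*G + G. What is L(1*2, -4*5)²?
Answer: 10000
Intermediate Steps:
L(d, G) = G + G*d² (L(d, G) = d²*G + G = G*d² + G = G + G*d²)
L(1*2, -4*5)² = ((-4*5)*(1 + (1*2)²))² = (-20*(1 + 2²))² = (-20*(1 + 4))² = (-20*5)² = (-100)² = 10000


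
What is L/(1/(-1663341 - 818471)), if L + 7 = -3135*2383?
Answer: 18540902690144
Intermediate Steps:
L = -7470712 (L = -7 - 3135*2383 = -7 - 7470705 = -7470712)
L/(1/(-1663341 - 818471)) = -7470712/(1/(-1663341 - 818471)) = -7470712/(1/(-2481812)) = -7470712/(-1/2481812) = -7470712*(-2481812) = 18540902690144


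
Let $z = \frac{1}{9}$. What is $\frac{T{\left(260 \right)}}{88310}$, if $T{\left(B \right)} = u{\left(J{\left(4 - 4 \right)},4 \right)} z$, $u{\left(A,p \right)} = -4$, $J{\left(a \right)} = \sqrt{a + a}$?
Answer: $- \frac{2}{397395} \approx -5.0328 \cdot 10^{-6}$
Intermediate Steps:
$J{\left(a \right)} = \sqrt{2} \sqrt{a}$ ($J{\left(a \right)} = \sqrt{2 a} = \sqrt{2} \sqrt{a}$)
$z = \frac{1}{9} \approx 0.11111$
$T{\left(B \right)} = - \frac{4}{9}$ ($T{\left(B \right)} = \left(-4\right) \frac{1}{9} = - \frac{4}{9}$)
$\frac{T{\left(260 \right)}}{88310} = - \frac{4}{9 \cdot 88310} = \left(- \frac{4}{9}\right) \frac{1}{88310} = - \frac{2}{397395}$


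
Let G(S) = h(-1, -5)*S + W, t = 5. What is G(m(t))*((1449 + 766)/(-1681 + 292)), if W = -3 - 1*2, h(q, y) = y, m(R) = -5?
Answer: -44300/1389 ≈ -31.893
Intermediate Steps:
W = -5 (W = -3 - 2 = -5)
G(S) = -5 - 5*S (G(S) = -5*S - 5 = -5 - 5*S)
G(m(t))*((1449 + 766)/(-1681 + 292)) = (-5 - 5*(-5))*((1449 + 766)/(-1681 + 292)) = (-5 + 25)*(2215/(-1389)) = 20*(2215*(-1/1389)) = 20*(-2215/1389) = -44300/1389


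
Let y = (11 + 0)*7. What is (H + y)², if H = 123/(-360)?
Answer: 84621601/14400 ≈ 5876.5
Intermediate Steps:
H = -41/120 (H = 123*(-1/360) = -41/120 ≈ -0.34167)
y = 77 (y = 11*7 = 77)
(H + y)² = (-41/120 + 77)² = (9199/120)² = 84621601/14400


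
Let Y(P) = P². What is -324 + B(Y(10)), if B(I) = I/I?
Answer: -323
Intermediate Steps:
B(I) = 1
-324 + B(Y(10)) = -324 + 1 = -323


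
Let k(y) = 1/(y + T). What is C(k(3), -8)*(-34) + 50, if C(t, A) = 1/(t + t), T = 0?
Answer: -1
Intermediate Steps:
k(y) = 1/y (k(y) = 1/(y + 0) = 1/y)
C(t, A) = 1/(2*t)
C(k(3), -8)*(-34) + 50 = (1/(2*(1/3)))*(-34) + 50 = (1/(2*(⅓)))*(-34) + 50 = ((½)*3)*(-34) + 50 = (3/2)*(-34) + 50 = -51 + 50 = -1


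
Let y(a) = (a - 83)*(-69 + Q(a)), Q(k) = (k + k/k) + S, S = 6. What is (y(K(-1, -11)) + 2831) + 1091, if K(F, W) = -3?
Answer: 9512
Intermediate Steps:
Q(k) = 7 + k (Q(k) = (k + k/k) + 6 = (k + 1) + 6 = (1 + k) + 6 = 7 + k)
y(a) = (-83 + a)*(-62 + a) (y(a) = (a - 83)*(-69 + (7 + a)) = (-83 + a)*(-62 + a))
(y(K(-1, -11)) + 2831) + 1091 = ((5146 + (-3)² - 145*(-3)) + 2831) + 1091 = ((5146 + 9 + 435) + 2831) + 1091 = (5590 + 2831) + 1091 = 8421 + 1091 = 9512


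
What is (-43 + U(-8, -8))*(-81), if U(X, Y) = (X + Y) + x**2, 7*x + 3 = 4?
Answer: 234090/49 ≈ 4777.3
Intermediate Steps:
x = 1/7 (x = -3/7 + (1/7)*4 = -3/7 + 4/7 = 1/7 ≈ 0.14286)
U(X, Y) = 1/49 + X + Y (U(X, Y) = (X + Y) + (1/7)**2 = (X + Y) + 1/49 = 1/49 + X + Y)
(-43 + U(-8, -8))*(-81) = (-43 + (1/49 - 8 - 8))*(-81) = (-43 - 783/49)*(-81) = -2890/49*(-81) = 234090/49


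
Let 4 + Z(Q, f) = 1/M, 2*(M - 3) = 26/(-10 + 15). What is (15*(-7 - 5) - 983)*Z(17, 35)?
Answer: 124441/28 ≈ 4444.3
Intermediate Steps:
M = 28/5 (M = 3 + (26/(-10 + 15))/2 = 3 + (26/5)/2 = 3 + (26*(1/5))/2 = 3 + (1/2)*(26/5) = 3 + 13/5 = 28/5 ≈ 5.6000)
Z(Q, f) = -107/28 (Z(Q, f) = -4 + 1/(28/5) = -4 + 5/28 = -107/28)
(15*(-7 - 5) - 983)*Z(17, 35) = (15*(-7 - 5) - 983)*(-107/28) = (15*(-12) - 983)*(-107/28) = (-180 - 983)*(-107/28) = -1163*(-107/28) = 124441/28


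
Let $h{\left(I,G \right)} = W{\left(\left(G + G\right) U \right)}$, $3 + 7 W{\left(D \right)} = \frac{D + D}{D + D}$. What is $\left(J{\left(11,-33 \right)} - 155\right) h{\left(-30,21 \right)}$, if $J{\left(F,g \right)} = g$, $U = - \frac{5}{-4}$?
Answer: $\frac{376}{7} \approx 53.714$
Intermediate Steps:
$U = \frac{5}{4}$ ($U = \left(-5\right) \left(- \frac{1}{4}\right) = \frac{5}{4} \approx 1.25$)
$W{\left(D \right)} = - \frac{2}{7}$ ($W{\left(D \right)} = - \frac{3}{7} + \frac{\left(D + D\right) \frac{1}{D + D}}{7} = - \frac{3}{7} + \frac{2 D \frac{1}{2 D}}{7} = - \frac{3}{7} + \frac{1}{7} \cdot 1 = - \frac{3}{7} + \frac{1}{7} = - \frac{2}{7}$)
$h{\left(I,G \right)} = - \frac{2}{7}$
$\left(J{\left(11,-33 \right)} - 155\right) h{\left(-30,21 \right)} = \left(-33 - 155\right) \left(- \frac{2}{7}\right) = \left(-188\right) \left(- \frac{2}{7}\right) = \frac{376}{7}$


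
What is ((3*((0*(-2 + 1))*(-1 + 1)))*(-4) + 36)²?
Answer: 1296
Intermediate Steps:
((3*((0*(-2 + 1))*(-1 + 1)))*(-4) + 36)² = ((3*((0*(-1))*0))*(-4) + 36)² = ((3*(0*0))*(-4) + 36)² = ((3*0)*(-4) + 36)² = (0*(-4) + 36)² = (0 + 36)² = 36² = 1296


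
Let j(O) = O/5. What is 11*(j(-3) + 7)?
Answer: 352/5 ≈ 70.400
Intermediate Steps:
j(O) = O/5 (j(O) = O*(1/5) = O/5)
11*(j(-3) + 7) = 11*((1/5)*(-3) + 7) = 11*(-3/5 + 7) = 11*(32/5) = 352/5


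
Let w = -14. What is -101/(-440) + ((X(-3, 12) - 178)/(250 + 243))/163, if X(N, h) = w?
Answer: 8031779/35357960 ≈ 0.22716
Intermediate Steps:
X(N, h) = -14
-101/(-440) + ((X(-3, 12) - 178)/(250 + 243))/163 = -101/(-440) + ((-14 - 178)/(250 + 243))/163 = -101*(-1/440) - 192/493*(1/163) = 101/440 - 192*1/493*(1/163) = 101/440 - 192/493*1/163 = 101/440 - 192/80359 = 8031779/35357960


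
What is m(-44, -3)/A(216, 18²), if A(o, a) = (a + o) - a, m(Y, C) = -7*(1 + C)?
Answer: 7/108 ≈ 0.064815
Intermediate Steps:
m(Y, C) = -7 - 7*C
A(o, a) = o
m(-44, -3)/A(216, 18²) = (-7 - 7*(-3))/216 = (-7 + 21)*(1/216) = 14*(1/216) = 7/108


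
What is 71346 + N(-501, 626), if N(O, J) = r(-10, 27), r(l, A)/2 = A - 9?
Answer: 71382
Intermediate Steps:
r(l, A) = -18 + 2*A (r(l, A) = 2*(A - 9) = 2*(-9 + A) = -18 + 2*A)
N(O, J) = 36 (N(O, J) = -18 + 2*27 = -18 + 54 = 36)
71346 + N(-501, 626) = 71346 + 36 = 71382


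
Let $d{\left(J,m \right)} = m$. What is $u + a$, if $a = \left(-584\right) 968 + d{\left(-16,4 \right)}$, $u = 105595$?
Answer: $-459713$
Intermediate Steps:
$a = -565308$ ($a = \left(-584\right) 968 + 4 = -565312 + 4 = -565308$)
$u + a = 105595 - 565308 = -459713$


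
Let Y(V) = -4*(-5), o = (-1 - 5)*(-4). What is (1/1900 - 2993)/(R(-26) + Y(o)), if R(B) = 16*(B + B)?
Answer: 5686699/1542800 ≈ 3.6860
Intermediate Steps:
o = 24 (o = -6*(-4) = 24)
Y(V) = 20
R(B) = 32*B (R(B) = 16*(2*B) = 32*B)
(1/1900 - 2993)/(R(-26) + Y(o)) = (1/1900 - 2993)/(32*(-26) + 20) = (1/1900 - 2993)/(-832 + 20) = -5686699/1900/(-812) = -5686699/1900*(-1/812) = 5686699/1542800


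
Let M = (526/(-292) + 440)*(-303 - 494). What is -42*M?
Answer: 1070783049/73 ≈ 1.4668e+7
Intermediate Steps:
M = -50989669/146 (M = (526*(-1/292) + 440)*(-797) = (-263/146 + 440)*(-797) = (63977/146)*(-797) = -50989669/146 ≈ -3.4924e+5)
-42*M = -42*(-50989669/146) = 1070783049/73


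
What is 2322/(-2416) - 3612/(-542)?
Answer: 1867017/327368 ≈ 5.7031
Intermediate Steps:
2322/(-2416) - 3612/(-542) = 2322*(-1/2416) - 3612*(-1/542) = -1161/1208 + 1806/271 = 1867017/327368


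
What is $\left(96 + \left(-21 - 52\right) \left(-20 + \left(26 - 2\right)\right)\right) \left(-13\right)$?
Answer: $2548$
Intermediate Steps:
$\left(96 + \left(-21 - 52\right) \left(-20 + \left(26 - 2\right)\right)\right) \left(-13\right) = \left(96 - 73 \left(-20 + 24\right)\right) \left(-13\right) = \left(96 - 292\right) \left(-13\right) = \left(-196\right) \left(-13\right) = 2548$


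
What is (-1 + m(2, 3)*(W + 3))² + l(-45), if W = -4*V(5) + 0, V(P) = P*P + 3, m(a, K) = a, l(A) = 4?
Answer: 47965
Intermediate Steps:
V(P) = 3 + P² (V(P) = P² + 3 = 3 + P²)
W = -112 (W = -4*(3 + 5²) + 0 = -4*(3 + 25) + 0 = -4*28 + 0 = -112 + 0 = -112)
(-1 + m(2, 3)*(W + 3))² + l(-45) = (-1 + 2*(-112 + 3))² + 4 = (-1 + 2*(-109))² + 4 = (-1 - 218)² + 4 = (-219)² + 4 = 47961 + 4 = 47965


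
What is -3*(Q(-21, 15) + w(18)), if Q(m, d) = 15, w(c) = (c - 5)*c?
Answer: -747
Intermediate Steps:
w(c) = c*(-5 + c) (w(c) = (-5 + c)*c = c*(-5 + c))
-3*(Q(-21, 15) + w(18)) = -3*(15 + 18*(-5 + 18)) = -3*(15 + 18*13) = -3*(15 + 234) = -3*249 = -747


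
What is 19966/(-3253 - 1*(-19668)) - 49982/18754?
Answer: -3328449/2297365 ≈ -1.4488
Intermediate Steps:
19966/(-3253 - 1*(-19668)) - 49982/18754 = 19966/(-3253 + 19668) - 49982*1/18754 = 19966/16415 - 24991/9377 = 19966*(1/16415) - 24991/9377 = 298/245 - 24991/9377 = -3328449/2297365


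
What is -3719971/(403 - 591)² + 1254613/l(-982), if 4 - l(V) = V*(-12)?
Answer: -22041075063/104088080 ≈ -211.75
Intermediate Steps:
l(V) = 4 + 12*V (l(V) = 4 - V*(-12) = 4 - (-12)*V = 4 + 12*V)
-3719971/(403 - 591)² + 1254613/l(-982) = -3719971/(403 - 591)² + 1254613/(4 + 12*(-982)) = -3719971/((-188)²) + 1254613/(4 - 11784) = -3719971/35344 + 1254613/(-11780) = -3719971*1/35344 + 1254613*(-1/11780) = -3719971/35344 - 1254613/11780 = -22041075063/104088080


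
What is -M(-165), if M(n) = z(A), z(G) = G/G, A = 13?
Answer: -1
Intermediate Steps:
z(G) = 1
M(n) = 1
-M(-165) = -1*1 = -1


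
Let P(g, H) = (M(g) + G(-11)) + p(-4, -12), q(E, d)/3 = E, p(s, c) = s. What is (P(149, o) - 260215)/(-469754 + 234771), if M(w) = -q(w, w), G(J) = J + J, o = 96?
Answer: 260688/234983 ≈ 1.1094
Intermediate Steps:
q(E, d) = 3*E
G(J) = 2*J
M(w) = -3*w
P(g, H) = -26 - 3*g (P(g, H) = (-3*g + 2*(-11)) - 4 = (-3*g - 22) - 4 = (-22 - 3*g) - 4 = -26 - 3*g)
(P(149, o) - 260215)/(-469754 + 234771) = ((-26 - 3*149) - 260215)/(-469754 + 234771) = ((-26 - 447) - 260215)/(-234983) = (-473 - 260215)*(-1/234983) = -260688*(-1/234983) = 260688/234983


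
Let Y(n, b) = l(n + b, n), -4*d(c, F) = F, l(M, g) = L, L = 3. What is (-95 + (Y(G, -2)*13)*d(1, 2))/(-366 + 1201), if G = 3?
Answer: -229/1670 ≈ -0.13713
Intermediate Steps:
l(M, g) = 3
d(c, F) = -F/4
Y(n, b) = 3
(-95 + (Y(G, -2)*13)*d(1, 2))/(-366 + 1201) = (-95 + (3*13)*(-1/4*2))/(-366 + 1201) = (-95 + 39*(-1/2))/835 = (-95 - 39/2)*(1/835) = -229/2*1/835 = -229/1670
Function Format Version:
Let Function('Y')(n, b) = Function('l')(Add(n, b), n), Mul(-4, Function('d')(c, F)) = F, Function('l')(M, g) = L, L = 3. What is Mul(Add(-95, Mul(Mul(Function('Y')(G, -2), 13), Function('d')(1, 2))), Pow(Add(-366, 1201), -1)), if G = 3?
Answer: Rational(-229, 1670) ≈ -0.13713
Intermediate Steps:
Function('l')(M, g) = 3
Function('d')(c, F) = Mul(Rational(-1, 4), F)
Function('Y')(n, b) = 3
Mul(Add(-95, Mul(Mul(Function('Y')(G, -2), 13), Function('d')(1, 2))), Pow(Add(-366, 1201), -1)) = Mul(Add(-95, Mul(Mul(3, 13), Mul(Rational(-1, 4), 2))), Pow(Add(-366, 1201), -1)) = Mul(Add(-95, Mul(39, Rational(-1, 2))), Pow(835, -1)) = Mul(Add(-95, Rational(-39, 2)), Rational(1, 835)) = Mul(Rational(-229, 2), Rational(1, 835)) = Rational(-229, 1670)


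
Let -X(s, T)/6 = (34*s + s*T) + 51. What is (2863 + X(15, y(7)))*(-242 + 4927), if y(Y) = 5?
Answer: -4464805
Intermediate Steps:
X(s, T) = -306 - 204*s - 6*T*s (X(s, T) = -6*((34*s + s*T) + 51) = -6*((34*s + T*s) + 51) = -6*(51 + 34*s + T*s) = -306 - 204*s - 6*T*s)
(2863 + X(15, y(7)))*(-242 + 4927) = (2863 + (-306 - 204*15 - 6*5*15))*(-242 + 4927) = (2863 + (-306 - 3060 - 450))*4685 = (2863 - 3816)*4685 = -953*4685 = -4464805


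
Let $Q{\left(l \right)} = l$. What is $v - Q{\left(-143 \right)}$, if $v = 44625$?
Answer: $44768$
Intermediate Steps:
$v - Q{\left(-143 \right)} = 44625 - -143 = 44625 + 143 = 44768$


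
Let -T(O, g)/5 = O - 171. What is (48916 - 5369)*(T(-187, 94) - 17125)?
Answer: -667793245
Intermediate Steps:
T(O, g) = 855 - 5*O (T(O, g) = -5*(O - 171) = -5*(-171 + O) = 855 - 5*O)
(48916 - 5369)*(T(-187, 94) - 17125) = (48916 - 5369)*((855 - 5*(-187)) - 17125) = 43547*((855 + 935) - 17125) = 43547*(1790 - 17125) = 43547*(-15335) = -667793245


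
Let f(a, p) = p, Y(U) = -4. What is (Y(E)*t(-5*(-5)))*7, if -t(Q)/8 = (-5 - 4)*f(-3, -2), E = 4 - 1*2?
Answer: 4032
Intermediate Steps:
E = 2 (E = 4 - 2 = 2)
t(Q) = -144 (t(Q) = -8*(-5 - 4)*(-2) = -(-72)*(-2) = -8*18 = -144)
(Y(E)*t(-5*(-5)))*7 = -4*(-144)*7 = 576*7 = 4032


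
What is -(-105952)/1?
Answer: 105952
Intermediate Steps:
-(-105952)/1 = -(-105952) = -15136*(-7) = 105952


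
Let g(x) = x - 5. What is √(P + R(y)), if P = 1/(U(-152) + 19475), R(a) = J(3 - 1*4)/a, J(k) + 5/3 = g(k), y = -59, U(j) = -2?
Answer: 14*√97274126/382969 ≈ 0.36055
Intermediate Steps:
g(x) = -5 + x
J(k) = -20/3 + k (J(k) = -5/3 + (-5 + k) = -20/3 + k)
R(a) = -23/(3*a) (R(a) = (-20/3 + (3 - 1*4))/a = (-20/3 + (3 - 4))/a = (-20/3 - 1)/a = -23/(3*a))
P = 1/19473 (P = 1/(-2 + 19475) = 1/19473 ≈ 5.1353e-5)
√(P + R(y)) = √(1/19473 - 23/3/(-59)) = √(1/19473 - 23/3*(-1/59)) = √(1/19473 + 23/177) = √(49784/382969) = 14*√97274126/382969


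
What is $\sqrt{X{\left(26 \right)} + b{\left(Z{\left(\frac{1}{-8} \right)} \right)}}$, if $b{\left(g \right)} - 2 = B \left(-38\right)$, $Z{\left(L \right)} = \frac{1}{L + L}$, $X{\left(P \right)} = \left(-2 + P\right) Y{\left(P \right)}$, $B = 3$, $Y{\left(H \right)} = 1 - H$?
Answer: $2 i \sqrt{178} \approx 26.683 i$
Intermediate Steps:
$X{\left(P \right)} = \left(1 - P\right) \left(-2 + P\right)$ ($X{\left(P \right)} = \left(-2 + P\right) \left(1 - P\right) = \left(1 - P\right) \left(-2 + P\right)$)
$Z{\left(L \right)} = \frac{1}{2 L}$
$b{\left(g \right)} = -112$ ($b{\left(g \right)} = 2 + 3 \left(-38\right) = 2 - 114 = -112$)
$\sqrt{X{\left(26 \right)} + b{\left(Z{\left(\frac{1}{-8} \right)} \right)}} = \sqrt{- \left(-1 + 26\right) \left(-2 + 26\right) - 112} = \sqrt{\left(-1\right) 25 \cdot 24 - 112} = \sqrt{-600 - 112} = \sqrt{-712} = 2 i \sqrt{178}$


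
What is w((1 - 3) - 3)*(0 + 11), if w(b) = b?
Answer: -55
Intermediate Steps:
w((1 - 3) - 3)*(0 + 11) = ((1 - 3) - 3)*(0 + 11) = (-2 - 3)*11 = -5*11 = -55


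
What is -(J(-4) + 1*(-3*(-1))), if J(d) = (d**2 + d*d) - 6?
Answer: -29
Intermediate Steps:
J(d) = -6 + 2*d**2 (J(d) = (d**2 + d**2) - 6 = 2*d**2 - 6 = -6 + 2*d**2)
-(J(-4) + 1*(-3*(-1))) = -((-6 + 2*(-4)**2) + 1*(-3*(-1))) = -((-6 + 2*16) + 1*3) = -((-6 + 32) + 3) = -(26 + 3) = -1*29 = -29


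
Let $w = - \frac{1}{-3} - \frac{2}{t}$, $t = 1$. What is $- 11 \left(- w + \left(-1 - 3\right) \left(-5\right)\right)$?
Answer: $- \frac{715}{3} \approx -238.33$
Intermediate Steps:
$w = - \frac{5}{3}$ ($w = - \frac{1}{-3} - \frac{2}{1} = \left(-1\right) \left(- \frac{1}{3}\right) - 2 = \frac{1}{3} - 2 = - \frac{5}{3} \approx -1.6667$)
$- 11 \left(- w + \left(-1 - 3\right) \left(-5\right)\right) = - 11 \left(\left(-1\right) \left(- \frac{5}{3}\right) + \left(-1 - 3\right) \left(-5\right)\right) = - 11 \left(\frac{5}{3} + \left(-1 - 3\right) \left(-5\right)\right) = - 11 \left(\frac{5}{3} - -20\right) = - 11 \left(\frac{5}{3} + 20\right) = \left(-11\right) \frac{65}{3} = - \frac{715}{3}$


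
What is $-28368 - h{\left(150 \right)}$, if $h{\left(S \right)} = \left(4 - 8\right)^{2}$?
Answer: $-28384$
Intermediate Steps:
$h{\left(S \right)} = 16$ ($h{\left(S \right)} = \left(4 - 8\right)^{2} = \left(-4\right)^{2} = 16$)
$-28368 - h{\left(150 \right)} = -28368 - 16 = -28384$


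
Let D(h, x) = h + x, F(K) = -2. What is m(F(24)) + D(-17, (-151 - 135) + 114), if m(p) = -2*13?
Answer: -215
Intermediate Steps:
m(p) = -26
m(F(24)) + D(-17, (-151 - 135) + 114) = -26 + (-17 + ((-151 - 135) + 114)) = -26 + (-17 + (-286 + 114)) = -26 + (-17 - 172) = -26 - 189 = -215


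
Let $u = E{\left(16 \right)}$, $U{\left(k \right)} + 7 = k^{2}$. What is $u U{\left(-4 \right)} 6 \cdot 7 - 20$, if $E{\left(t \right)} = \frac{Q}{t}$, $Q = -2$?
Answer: $- \frac{269}{4} \approx -67.25$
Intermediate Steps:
$U{\left(k \right)} = -7 + k^{2}$
$E{\left(t \right)} = - \frac{2}{t}$
$u = - \frac{1}{8}$ ($u = - \frac{2}{16} = \left(-2\right) \frac{1}{16} = - \frac{1}{8} \approx -0.125$)
$u U{\left(-4 \right)} 6 \cdot 7 - 20 = - \frac{\left(-7 + \left(-4\right)^{2}\right) 6 \cdot 7}{8} - 20 = - \frac{\left(-7 + 16\right) 6 \cdot 7}{8} - 20 = - \frac{9 \cdot 6 \cdot 7}{8} - 20 = - \frac{54 \cdot 7}{8} - 20 = \left(- \frac{1}{8}\right) 378 - 20 = - \frac{189}{4} - 20 = - \frac{269}{4}$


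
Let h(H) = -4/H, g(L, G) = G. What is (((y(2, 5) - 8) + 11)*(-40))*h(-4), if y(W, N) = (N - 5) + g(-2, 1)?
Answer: -160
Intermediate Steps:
y(W, N) = -4 + N (y(W, N) = (N - 5) + 1 = (-5 + N) + 1 = -4 + N)
(((y(2, 5) - 8) + 11)*(-40))*h(-4) = ((((-4 + 5) - 8) + 11)*(-40))*(-4/(-4)) = (((1 - 8) + 11)*(-40))*(-4*(-1/4)) = ((-7 + 11)*(-40))*1 = (4*(-40))*1 = -160*1 = -160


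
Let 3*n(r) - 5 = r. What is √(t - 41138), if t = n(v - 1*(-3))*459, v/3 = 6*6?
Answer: I*√23390 ≈ 152.94*I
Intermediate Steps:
v = 108 (v = 3*(6*6) = 3*36 = 108)
n(r) = 5/3 + r/3
t = 17748 (t = (5/3 + (108 - 1*(-3))/3)*459 = (5/3 + (108 + 3)/3)*459 = (5/3 + (⅓)*111)*459 = (5/3 + 37)*459 = (116/3)*459 = 17748)
√(t - 41138) = √(17748 - 41138) = √(-23390) = I*√23390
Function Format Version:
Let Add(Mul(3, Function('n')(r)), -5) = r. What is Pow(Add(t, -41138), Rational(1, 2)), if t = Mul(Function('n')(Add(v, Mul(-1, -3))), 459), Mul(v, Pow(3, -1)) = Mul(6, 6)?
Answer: Mul(I, Pow(23390, Rational(1, 2))) ≈ Mul(152.94, I)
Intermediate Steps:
v = 108 (v = Mul(3, Mul(6, 6)) = Mul(3, 36) = 108)
Function('n')(r) = Add(Rational(5, 3), Mul(Rational(1, 3), r))
t = 17748 (t = Mul(Add(Rational(5, 3), Mul(Rational(1, 3), Add(108, Mul(-1, -3)))), 459) = Mul(Add(Rational(5, 3), Mul(Rational(1, 3), Add(108, 3))), 459) = Mul(Add(Rational(5, 3), Mul(Rational(1, 3), 111)), 459) = Mul(Add(Rational(5, 3), 37), 459) = Mul(Rational(116, 3), 459) = 17748)
Pow(Add(t, -41138), Rational(1, 2)) = Pow(Add(17748, -41138), Rational(1, 2)) = Pow(-23390, Rational(1, 2)) = Mul(I, Pow(23390, Rational(1, 2)))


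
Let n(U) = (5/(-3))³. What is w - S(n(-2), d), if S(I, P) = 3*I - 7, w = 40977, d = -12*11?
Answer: 368981/9 ≈ 40998.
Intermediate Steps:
d = -132
n(U) = -125/27 (n(U) = (5*(-⅓))³ = (-5/3)³ = -125/27)
S(I, P) = -7 + 3*I
w - S(n(-2), d) = 40977 - (-7 + 3*(-125/27)) = 40977 - (-7 - 125/9) = 40977 - 1*(-188/9) = 40977 + 188/9 = 368981/9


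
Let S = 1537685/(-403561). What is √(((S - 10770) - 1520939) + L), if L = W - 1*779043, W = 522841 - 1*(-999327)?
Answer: I*√128430578462585349/403561 ≈ 888.02*I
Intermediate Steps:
S = -1537685/403561 (S = 1537685*(-1/403561) = -1537685/403561 ≈ -3.8103)
W = 1522168 (W = 522841 + 999327 = 1522168)
L = 743125 (L = 1522168 - 1*779043 = 1522168 - 779043 = 743125)
√(((S - 10770) - 1520939) + L) = √(((-1537685/403561 - 10770) - 1520939) + 743125) = √((-4347889655/403561 - 1520939) + 743125) = √(-618139553434/403561 + 743125) = √(-318243285309/403561) = I*√128430578462585349/403561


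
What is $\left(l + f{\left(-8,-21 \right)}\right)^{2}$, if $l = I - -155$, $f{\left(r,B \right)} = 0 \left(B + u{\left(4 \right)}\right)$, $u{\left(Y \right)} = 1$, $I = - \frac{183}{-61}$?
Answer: $24964$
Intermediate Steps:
$I = 3$ ($I = \left(-183\right) \left(- \frac{1}{61}\right) = 3$)
$f{\left(r,B \right)} = 0$ ($f{\left(r,B \right)} = 0 \left(B + 1\right) = 0 \left(1 + B\right) = 0$)
$l = 158$ ($l = 3 - -155 = 3 + 155 = 158$)
$\left(l + f{\left(-8,-21 \right)}\right)^{2} = \left(158 + 0\right)^{2} = 158^{2} = 24964$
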